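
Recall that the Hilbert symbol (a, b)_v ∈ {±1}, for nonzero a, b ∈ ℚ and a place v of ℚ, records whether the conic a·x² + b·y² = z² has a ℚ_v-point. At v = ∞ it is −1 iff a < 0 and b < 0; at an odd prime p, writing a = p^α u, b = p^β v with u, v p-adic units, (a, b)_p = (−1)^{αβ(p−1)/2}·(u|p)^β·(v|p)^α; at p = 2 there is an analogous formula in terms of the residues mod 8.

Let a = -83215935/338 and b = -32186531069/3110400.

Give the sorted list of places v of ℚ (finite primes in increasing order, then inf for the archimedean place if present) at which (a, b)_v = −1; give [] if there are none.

[3, 17, 31, inf]

(a, b) ≡ (-152830, -13566) mod (ℚ^×)²; places V = {2, 3, 5, 7, 11, 13, 17, 19, 29, 31, ∞}.
(a,b)_17: α=1, u≡12; β=1, v≡13 (mod 17); (12|17)=-1, (13|17)=+1; sign (−1)^0·-1^1·+1^1 = -1.
(a,b)_3: α=2, u≡2; β=-5, v≡2 (mod 3); (2|3)=-1, (2|3)=-1; sign (−1)^0·-1^-5·-1^2 = -1.
(a,b)_19: α=0, u≡5; β=1, v≡12 (mod 19); (5|19)=+1, (12|19)=-1; sign (−1)^0·+1^1·-1^0 = +1.
(a,b)_7: α=0, u≡1; β=7, v≡2 (mod 7); (1|7)=+1, (2|7)=+1; sign (−1)^0·+1^7·+1^0 = +1.
(a,b)_2: α=-1, β=-9; u≡1, v≡1 (mod 8); ε(u)ε(v)=0·0, αω(v)=-1·0, βω(u)=-9·0; sum ≡ 0  ⇒  +1.
(a,b)_∞: sgn(-152830)=−, sgn(-13566)=−, so -1.
(a,b)_31: α=1, u≡11; β=0, v≡17 (mod 31); (11|31)=-1, (17|31)=-1; sign (−1)^0·-1^0·-1^1 = -1.
(a,b)_11: α=2, u≡5; β=2, v≡6 (mod 11); (5|11)=+1, (6|11)=-1; sign (−1)^0·+1^2·-1^2 = +1.
(a,b)_29: α=1, u≡11; β=0, v≡25 (mod 29); (11|29)=-1, (25|29)=+1; sign (−1)^0·-1^0·+1^1 = +1.
(a,b)_5: α=1, u≡1; β=-2, v≡1 (mod 5); (1|5)=+1, (1|5)=+1; sign (−1)^0·+1^-2·+1^1 = +1.
(a,b)_13: α=-2, u≡8; β=0, v≡5 (mod 13); (8|13)=-1, (5|13)=-1; sign (−1)^0·-1^0·-1^-2 = +1.
|Ram(-152830, -13566)| = 4, even; anisotropic at {3, 17, 31, ∞}.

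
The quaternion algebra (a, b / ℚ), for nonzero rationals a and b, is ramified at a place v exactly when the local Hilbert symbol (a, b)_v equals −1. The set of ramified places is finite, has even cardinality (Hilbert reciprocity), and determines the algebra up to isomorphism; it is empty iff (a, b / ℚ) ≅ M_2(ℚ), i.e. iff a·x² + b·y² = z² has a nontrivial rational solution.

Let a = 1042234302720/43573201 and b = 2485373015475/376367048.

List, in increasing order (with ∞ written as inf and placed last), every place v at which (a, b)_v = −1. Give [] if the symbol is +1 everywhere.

[5, 13, 23, 29]

(a, b) ≡ (142545, 22678) mod (ℚ^×)²; places V = {2, 3, 5, 7, 13, 17, 19, 23, 29, 41, 43, 47, ∞}.
(a,b)_43: α=1, u≡13; β=0, v≡41 (mod 43); (13|43)=+1, (41|43)=+1; sign (−1)^0·+1^0·+1^1 = +1.
(a,b)_47: α=0, u≡11; β=2, v≡17 (mod 47); (11|47)=-1, (17|47)=+1; sign (−1)^0·-1^2·+1^0 = +1.
(a,b)_19: α=0, u≡17; β=-6, v≡11 (mod 19); (17|19)=+1, (11|19)=+1; sign (−1)^0·+1^-6·+1^0 = +1.
(a,b)_∞: sgn(142545)=+, sgn(22678)=+, so +1.
(a,b)_17: α=1, u≡9; β=1, v≡8 (mod 17); (9|17)=+1, (8|17)=+1; sign (−1)^0·+1^1·+1^1 = +1.
(a,b)_2: α=8, β=-3; u≡1, v≡3 (mod 8); ε(u)ε(v)=0·1, αω(v)=8·1, βω(u)=-3·0; sum ≡ 0  ⇒  +1.
(a,b)_7: α=-2, u≡4; β=2, v≡6 (mod 7); (4|7)=+1, (6|7)=-1; sign (−1)^0·+1^2·-1^-2 = +1.
(a,b)_41: α=-2, u≡22; β=0, v≡10 (mod 41); (22|41)=-1, (10|41)=+1; sign (−1)^0·-1^0·+1^-2 = +1.
(a,b)_13: α=5, u≡6; β=0, v≡5 (mod 13); (6|13)=-1, (5|13)=-1; sign (−1)^0·-1^0·-1^5 = -1.
(a,b)_5: α=1, u≡4; β=2, v≡3 (mod 5); (4|5)=+1, (3|5)=-1; sign (−1)^0·+1^2·-1^1 = -1.
(a,b)_23: α=-2, u≡11; β=1, v≡22 (mod 23); (11|23)=-1, (22|23)=-1; sign (−1)^0·-1^1·-1^-2 = -1.
(a,b)_29: α=0, u≡11; β=1, v≡9 (mod 29); (11|29)=-1, (9|29)=+1; sign (−1)^0·-1^1·+1^0 = -1.
(a,b)_3: α=1, u≡1; β=4, v≡1 (mod 3); (1|3)=+1, (1|3)=+1; sign (−1)^0·+1^4·+1^1 = +1.
(142545, 22678 / ℚ) ramifies at {5, 13, 23, 29}: a division algebra.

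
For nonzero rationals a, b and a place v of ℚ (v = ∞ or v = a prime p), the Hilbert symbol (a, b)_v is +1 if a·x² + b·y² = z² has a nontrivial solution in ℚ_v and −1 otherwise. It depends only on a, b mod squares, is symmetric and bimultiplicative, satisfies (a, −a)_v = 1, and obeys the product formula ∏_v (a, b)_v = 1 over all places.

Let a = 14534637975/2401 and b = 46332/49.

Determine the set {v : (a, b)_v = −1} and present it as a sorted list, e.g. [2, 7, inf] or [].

[2, 3, 11, 13]

(a, b) ≡ (39, 143) mod (ℚ^×)²; places V = {2, 3, 5, 7, 11, 13, ∞}.
(a,b)_∞: sgn(39)=+, sgn(143)=+, so +1.
(a,b)_13: α=3, u≡3; β=1, v≡8 (mod 13); (3|13)=+1, (8|13)=-1; sign (−1)^0·+1^1·-1^3 = -1.
(a,b)_5: α=2, u≡4; β=0, v≡3 (mod 5); (4|5)=+1, (3|5)=-1; sign (−1)^0·+1^0·-1^2 = +1.
(a,b)_11: α=2, u≡6; β=1, v≡2 (mod 11); (6|11)=-1, (2|11)=-1; sign (−1)^0·-1^1·-1^2 = -1.
(a,b)_2: α=0, β=2; u≡7, v≡7 (mod 8); ε(u)ε(v)=1·1, αω(v)=0·0, βω(u)=2·0; sum ≡ 1  ⇒  -1.
(a,b)_3: α=7, u≡1; β=4, v≡2 (mod 3); (1|3)=+1, (2|3)=-1; sign (−1)^0·+1^4·-1^7 = -1.
(a,b)_7: α=-4, u≡4; β=-2, v≡6 (mod 7); (4|7)=+1, (6|7)=-1; sign (−1)^0·+1^-2·-1^-4 = +1.
Ram(39, 143) = {2, 3, 11, 13}; no ℚ_2-point on the conic.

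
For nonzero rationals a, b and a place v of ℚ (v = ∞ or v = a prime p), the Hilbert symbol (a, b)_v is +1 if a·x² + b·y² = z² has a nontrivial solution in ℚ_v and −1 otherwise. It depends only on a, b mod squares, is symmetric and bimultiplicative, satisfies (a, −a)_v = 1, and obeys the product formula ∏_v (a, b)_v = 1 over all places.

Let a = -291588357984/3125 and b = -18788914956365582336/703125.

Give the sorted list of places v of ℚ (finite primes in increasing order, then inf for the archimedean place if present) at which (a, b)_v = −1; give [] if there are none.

[3, 11, 17, inf]

Mod squares: a ≡ -6434670, b ≡ -1705. Check v ∈ {∞, 2, 3, 5, 7, 11, 17, 31, 37}.
v=11: a=11^1·(≡7), b=11^1·(≡2) mod 11; (7|11)=-1, (2|11)=-1; (−1)^{1·1·5}·(-1)^1·(-1)^1 = -1.
v=31: a=31^1·(≡13), b=31^1·(≡25) mod 31; (13|31)=-1, (25|31)=+1; (−1)^{1·1·15}·(-1)^1·(+1)^1 = +1.
v=7: a=7^2·(≡5), b=7^6·(≡6) mod 7; (5|7)=-1, (6|7)=-1; (−1)^{2·6·3}·(-1)^6·(-1)^2 = +1.
v=5: a=5^-5·(≡1), b=5^-7·(≡1) mod 5; (1|5)=+1, (1|5)=+1; (−1)^{-5·-7·2}·(+1)^-7·(+1)^-5 = +1.
v=17: a=17^3·(≡12), b=17^4·(≡6) mod 17; (12|17)=-1, (6|17)=-1; (−1)^{3·4·8}·(-1)^4·(-1)^3 = -1.
v=2: v_2(a)=5, v_2(b)=12; units ≡ 1, 7 (mod 8); ε·ε+αω+βω = 0·1+5·0+12·0 ≡ 0  ⇒  (a,b)_2 = +1.
v=3: a=3^1·(≡2), b=3^-2·(≡2) mod 3; (2|3)=-1, (2|3)=-1; (−1)^{1·-2·1}·(-1)^-2·(-1)^1 = -1.
v=∞: -6434670 < 0 and -1705 < 0  ⇒  (a,b)_∞ = -1.
v=37: a=37^1·(≡21), b=37^2·(≡16) mod 37; (21|37)=+1, (16|37)=+1; (−1)^{1·2·18}·(+1)^2·(+1)^1 = +1.
(-6434670, -1705 / ℚ) ramifies at {3, 11, 17, ∞}: a division algebra.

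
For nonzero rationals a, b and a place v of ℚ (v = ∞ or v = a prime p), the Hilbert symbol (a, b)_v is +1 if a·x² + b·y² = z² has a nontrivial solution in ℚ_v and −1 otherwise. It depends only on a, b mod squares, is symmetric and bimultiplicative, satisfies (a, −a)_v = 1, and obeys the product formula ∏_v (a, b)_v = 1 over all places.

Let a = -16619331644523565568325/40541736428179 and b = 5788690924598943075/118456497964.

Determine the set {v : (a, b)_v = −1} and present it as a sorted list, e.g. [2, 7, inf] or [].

[13, 37]

(a, b) ≡ (-33296263, 104377) mod (ℚ^×)²; places V = {2, 3, 5, 7, 11, 13, 17, 23, 29, 31, 37, ∞}.
(a,b)_∞: sgn(-33296263)=−, sgn(104377)=+, so +1.
(a,b)_31: α=1, u≡30; β=1, v≡7 (mod 31); (30|31)=-1, (7|31)=+1; sign (−1)^1·-1^1·+1^1 = +1.
(a,b)_37: α=-5, u≡22; β=-3, v≡9 (mod 37); (22|37)=-1, (9|37)=+1; sign (−1)^0·-1^-3·+1^-5 = -1.
(a,b)_13: α=1, u≡9; β=1, v≡11 (mod 13); (9|13)=+1, (11|13)=-1; sign (−1)^0·+1^1·-1^1 = -1.
(a,b)_2: α=0, β=-2; u≡1, v≡1 (mod 8); ε(u)ε(v)=0·0, αω(v)=0·0, βω(u)=-2·0; sum ≡ 0  ⇒  +1.
(a,b)_23: α=2, u≡3; β=2, v≡8 (mod 23); (3|23)=+1, (8|23)=+1; sign (−1)^0·+1^2·+1^2 = +1.
(a,b)_17: α=-4, u≡12; β=-4, v≡5 (mod 17); (12|17)=-1, (5|17)=-1; sign (−1)^0·-1^-4·-1^-4 = +1.
(a,b)_11: α=7, u≡4; β=6, v≡9 (mod 11); (4|11)=+1, (9|11)=+1; sign (−1)^0·+1^6·+1^7 = +1.
(a,b)_5: α=2, u≡3; β=2, v≡2 (mod 5); (3|5)=-1, (2|5)=-1; sign (−1)^0·-1^2·-1^2 = +1.
(a,b)_7: α=-1, u≡3; β=-1, v≡4 (mod 7); (3|7)=-1, (4|7)=+1; sign (−1)^1·-1^-1·+1^-1 = +1.
(a,b)_29: α=3, u≡11; β=2, v≡24 (mod 29); (11|29)=-1, (24|29)=+1; sign (−1)^0·-1^2·+1^3 = +1.
(a,b)_3: α=8, u≡2; β=6, v≡1 (mod 3); (2|3)=-1, (1|3)=+1; sign (−1)^0·-1^6·+1^8 = +1.
Ram(-33296263, 104377) = {13, 37}; no ℚ_13-point on the conic.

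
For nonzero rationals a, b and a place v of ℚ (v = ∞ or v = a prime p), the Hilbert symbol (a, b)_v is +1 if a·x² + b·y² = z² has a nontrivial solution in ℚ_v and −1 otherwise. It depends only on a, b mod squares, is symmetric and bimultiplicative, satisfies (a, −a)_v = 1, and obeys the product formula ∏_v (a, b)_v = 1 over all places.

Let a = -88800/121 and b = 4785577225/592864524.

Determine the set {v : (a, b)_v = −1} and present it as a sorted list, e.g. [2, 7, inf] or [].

(a, b) ≡ (-222, 177859) mod (ℚ^×)²; places V = {2, 3, 5, 7, 11, 13, 19, 23, 37, ∞}.
(a,b)_5: α=2, u≡3; β=2, v≡1 (mod 5); (3|5)=-1, (1|5)=+1; sign (−1)^0·-1^2·+1^2 = +1.
(a,b)_11: α=-2, u≡3; β=3, v≡7 (mod 11); (3|11)=+1, (7|11)=-1; sign (−1)^0·+1^3·-1^-2 = +1.
(a,b)_37: α=1, u≡19; β=1, v≡11 (mod 37); (19|37)=-1, (11|37)=+1; sign (−1)^0·-1^1·+1^1 = -1.
(a,b)_23: α=0, u≡12; β=1, v≡11 (mod 23); (12|23)=+1, (11|23)=-1; sign (−1)^0·+1^1·-1^0 = +1.
(a,b)_3: α=1, u≡1; β=-2, v≡1 (mod 3); (1|3)=+1, (1|3)=+1; sign (−1)^0·+1^-2·+1^1 = +1.
(a,b)_13: α=0, u≡4; β=2, v≡7 (mod 13); (4|13)=+1, (7|13)=-1; sign (−1)^0·+1^2·-1^0 = +1.
(a,b)_7: α=0, u≡1; β=-4, v≡5 (mod 7); (1|7)=+1, (5|7)=-1; sign (−1)^0·+1^-4·-1^0 = +1.
(a,b)_2: α=5, β=-2; u≡1, v≡3 (mod 8); ε(u)ε(v)=0·1, αω(v)=5·1, βω(u)=-2·0; sum ≡ 1  ⇒  -1.
(a,b)_∞: sgn(-222)=−, sgn(177859)=+, so +1.
(a,b)_19: α=0, u≡9; β=-3, v≡2 (mod 19); (9|19)=+1, (2|19)=-1; sign (−1)^0·+1^-3·-1^0 = +1.
(-222, 177859 / ℚ) ramifies at {2, 37}: a division algebra.

[2, 37]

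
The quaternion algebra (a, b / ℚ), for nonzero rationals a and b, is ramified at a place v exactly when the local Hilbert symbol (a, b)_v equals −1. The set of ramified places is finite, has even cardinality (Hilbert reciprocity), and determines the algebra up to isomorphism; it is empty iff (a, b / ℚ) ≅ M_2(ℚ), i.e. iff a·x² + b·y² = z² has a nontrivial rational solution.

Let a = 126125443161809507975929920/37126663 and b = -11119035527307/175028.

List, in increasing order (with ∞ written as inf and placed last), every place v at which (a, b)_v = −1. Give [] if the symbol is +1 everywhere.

[7, 23, 31, 47]

(a, b) ≡ (150535, -13647719) mod (ℚ^×)²; places V = {2, 3, 5, 7, 11, 17, 19, 23, 29, 31, 37, 47, ∞}.
(a,b)_19: α=2, u≡6; β=-1, v≡13 (mod 19); (6|19)=+1, (13|19)=-1; sign (−1)^0·+1^-1·-1^2 = +1.
(a,b)_47: α=-2, u≡10; β=-1, v≡16 (mod 47); (10|47)=-1, (16|47)=+1; sign (−1)^0·-1^-1·+1^-2 = -1.
(a,b)_37: α=2, u≡14; β=2, v≡3 (mod 37); (14|37)=-1, (3|37)=+1; sign (−1)^0·-1^2·+1^2 = +1.
(a,b)_5: α=1, u≡3; β=0, v≡1 (mod 5); (3|5)=-1, (1|5)=+1; sign (−1)^0·-1^0·+1^1 = +1.
(a,b)_11: α=3, u≡9; β=0, v≡1 (mod 11); (9|11)=+1, (1|11)=+1; sign (−1)^0·+1^0·+1^3 = +1.
(a,b)_23: α=1, u≡3; β=0, v≡14 (mod 23); (3|23)=+1, (14|23)=-1; sign (−1)^0·+1^0·-1^1 = -1.
(a,b)_7: α=-5, u≡1; β=-2, v≡3 (mod 7); (1|7)=+1, (3|7)=-1; sign (−1)^0·+1^-2·-1^-5 = -1.
(a,b)_3: α=8, u≡1; β=12, v≡1 (mod 3); (1|3)=+1, (1|3)=+1; sign (−1)^0·+1^12·+1^8 = +1.
(a,b)_31: α=2, u≡27; β=1, v≡29 (mod 31); (27|31)=-1, (29|31)=-1; sign (−1)^0·-1^1·-1^2 = -1.
(a,b)_∞: sgn(150535)=+, sgn(-13647719)=−, so +1.
(a,b)_2: α=6, β=-2; u≡7, v≡1 (mod 8); ε(u)ε(v)=1·0, αω(v)=6·0, βω(u)=-2·0; sum ≡ 0  ⇒  +1.
(a,b)_29: α=2, u≡4; β=1, v≡1 (mod 29); (4|29)=+1, (1|29)=+1; sign (−1)^0·+1^1·+1^2 = +1.
(a,b)_17: α=3, u≡1; β=1, v≡16 (mod 17); (1|17)=+1, (16|17)=+1; sign (−1)^0·+1^1·+1^3 = +1.
(150535, -13647719 / ℚ) ramifies at {7, 23, 31, 47}: a division algebra.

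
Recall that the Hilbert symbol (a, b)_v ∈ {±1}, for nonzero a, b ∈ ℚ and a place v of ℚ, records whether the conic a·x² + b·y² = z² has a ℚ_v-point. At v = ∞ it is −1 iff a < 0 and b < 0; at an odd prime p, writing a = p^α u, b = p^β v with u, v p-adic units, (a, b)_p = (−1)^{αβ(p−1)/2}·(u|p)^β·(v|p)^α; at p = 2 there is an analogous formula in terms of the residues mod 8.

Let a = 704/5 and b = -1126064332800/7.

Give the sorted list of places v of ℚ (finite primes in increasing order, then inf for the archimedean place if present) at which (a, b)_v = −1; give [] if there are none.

[7, 11]

Mod squares: a ≡ 55, b ≡ -7854. Check v ∈ {∞, 2, 3, 5, 7, 11, 17}.
v=3: a=3^0·(≡1), b=3^5·(≡1) mod 3; (1|3)=+1, (1|3)=+1; (−1)^{0·5·1}·(+1)^5·(+1)^0 = +1.
v=2: v_2(a)=6, v_2(b)=13; units ≡ 7, 1 (mod 8); ε·ε+αω+βω = 1·0+6·0+13·0 ≡ 0  ⇒  (a,b)_2 = +1.
v=17: a=17^0·(≡15), b=17^1·(≡11) mod 17; (15|17)=+1, (11|17)=-1; (−1)^{0·1·8}·(+1)^1·(-1)^0 = +1.
v=∞: 55 > 0 and -7854 < 0  ⇒  (a,b)_∞ = +1.
v=7: a=7^0·(≡5), b=7^-1·(≡6) mod 7; (5|7)=-1, (6|7)=-1; (−1)^{0·-1·3}·(-1)^-1·(-1)^0 = -1.
v=5: a=5^-1·(≡4), b=5^2·(≡4) mod 5; (4|5)=+1, (4|5)=+1; (−1)^{-1·2·2}·(+1)^2·(+1)^-1 = +1.
v=11: a=11^1·(≡4), b=11^3·(≡3) mod 11; (4|11)=+1, (3|11)=+1; (−1)^{1·3·5}·(+1)^3·(+1)^1 = -1.
|Ram(55, -7854)| = 2, even; anisotropic at {7, 11}.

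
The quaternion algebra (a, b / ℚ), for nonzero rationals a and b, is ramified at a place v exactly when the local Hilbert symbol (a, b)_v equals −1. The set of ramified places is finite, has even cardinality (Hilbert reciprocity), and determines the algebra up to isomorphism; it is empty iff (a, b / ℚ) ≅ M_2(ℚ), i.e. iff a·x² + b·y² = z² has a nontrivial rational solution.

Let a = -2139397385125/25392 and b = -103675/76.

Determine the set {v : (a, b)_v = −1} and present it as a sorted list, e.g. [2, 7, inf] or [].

Mod squares: a ≡ -256215, b ≡ -78793. Check v ∈ {∞, 2, 3, 5, 7, 11, 13, 19, 23, 29, 31}.
v=19: a=19^1·(≡7), b=19^-1·(≡2) mod 19; (7|19)=+1, (2|19)=-1; (−1)^{1·-1·9}·(+1)^-1·(-1)^1 = +1.
v=5: a=5^3·(≡2), b=5^2·(≡3) mod 5; (2|5)=-1, (3|5)=-1; (−1)^{3·2·2}·(-1)^2·(-1)^3 = -1.
v=11: a=11^2·(≡7), b=11^1·(≡9) mod 11; (7|11)=-1, (9|11)=+1; (−1)^{2·1·5}·(-1)^1·(+1)^2 = -1.
v=2: v_2(a)=-4, v_2(b)=-2; units ≡ 1, 7 (mod 8); ε·ε+αω+βω = 0·1+-4·0+-2·0 ≡ 0  ⇒  (a,b)_2 = +1.
v=29: a=29^1·(≡18), b=29^1·(≡6) mod 29; (18|29)=-1, (6|29)=+1; (−1)^{1·1·14}·(-1)^1·(+1)^1 = -1.
v=∞: -256215 < 0 and -78793 < 0  ⇒  (a,b)_∞ = -1.
v=7: a=7^2·(≡3), b=7^0·(≡5) mod 7; (3|7)=-1, (5|7)=-1; (−1)^{2·0·3}·(-1)^0·(-1)^2 = +1.
v=31: a=31^1·(≡3), b=31^0·(≡28) mod 31; (3|31)=-1, (28|31)=+1; (−1)^{1·0·15}·(-1)^0·(+1)^1 = +1.
v=3: a=3^-1·(≡2), b=3^0·(≡2) mod 3; (2|3)=-1, (2|3)=-1; (−1)^{-1·0·1}·(-1)^0·(-1)^-1 = -1.
v=23: a=23^-2·(≡10), b=23^0·(≡21) mod 23; (10|23)=-1, (21|23)=-1; (−1)^{-2·0·11}·(-1)^0·(-1)^-2 = +1.
v=13: a=13^2·(≡7), b=13^1·(≡3) mod 13; (7|13)=-1, (3|13)=+1; (−1)^{2·1·6}·(-1)^1·(+1)^2 = -1.
(-256215, -78793 / ℚ) ramifies at {3, 5, 11, 13, 29, ∞}: a division algebra.

[3, 5, 11, 13, 29, inf]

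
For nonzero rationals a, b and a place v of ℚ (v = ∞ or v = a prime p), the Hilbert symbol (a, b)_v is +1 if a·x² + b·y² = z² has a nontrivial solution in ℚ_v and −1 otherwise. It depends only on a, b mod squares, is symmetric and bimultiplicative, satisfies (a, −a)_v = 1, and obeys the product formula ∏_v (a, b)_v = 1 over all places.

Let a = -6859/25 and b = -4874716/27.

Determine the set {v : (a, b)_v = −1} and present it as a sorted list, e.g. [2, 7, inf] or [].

[3, inf]

Mod squares: a ≡ -19, b ≡ -74613. Check v ∈ {∞, 2, 3, 5, 7, 11, 17, 19}.
v=17: a=17^0·(≡16), b=17^1·(≡11) mod 17; (16|17)=+1, (11|17)=-1; (−1)^{0·1·8}·(+1)^1·(-1)^0 = +1.
v=7: a=7^0·(≡2), b=7^3·(≡2) mod 7; (2|7)=+1, (2|7)=+1; (−1)^{0·3·3}·(+1)^3·(+1)^0 = +1.
v=2: v_2(a)=0, v_2(b)=2; units ≡ 5, 3 (mod 8); ε·ε+αω+βω = 0·1+0·1+2·1 ≡ 0  ⇒  (a,b)_2 = +1.
v=∞: -19 < 0 and -74613 < 0  ⇒  (a,b)_∞ = -1.
v=19: a=19^3·(≡3), b=19^1·(≡11) mod 19; (3|19)=-1, (11|19)=+1; (−1)^{3·1·9}·(-1)^1·(+1)^3 = +1.
v=11: a=11^0·(≡9), b=11^1·(≡9) mod 11; (9|11)=+1, (9|11)=+1; (−1)^{0·1·5}·(+1)^1·(+1)^0 = +1.
v=5: a=5^-2·(≡1), b=5^0·(≡2) mod 5; (1|5)=+1, (2|5)=-1; (−1)^{-2·0·2}·(+1)^0·(-1)^-2 = +1.
v=3: a=3^0·(≡2), b=3^-3·(≡2) mod 3; (2|3)=-1, (2|3)=-1; (−1)^{0·-3·1}·(-1)^-3·(-1)^0 = -1.
Ram(-19, -74613) = {3, ∞}; no ℚ_3-point on the conic.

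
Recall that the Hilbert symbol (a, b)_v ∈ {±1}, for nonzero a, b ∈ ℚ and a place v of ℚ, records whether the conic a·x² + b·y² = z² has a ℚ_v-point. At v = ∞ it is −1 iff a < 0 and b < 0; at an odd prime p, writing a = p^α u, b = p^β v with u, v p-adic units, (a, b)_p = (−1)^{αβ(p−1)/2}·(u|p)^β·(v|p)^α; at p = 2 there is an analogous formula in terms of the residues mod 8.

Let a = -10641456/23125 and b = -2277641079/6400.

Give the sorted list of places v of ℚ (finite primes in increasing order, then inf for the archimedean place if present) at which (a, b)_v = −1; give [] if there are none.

[37, inf]

(a, b) ≡ (-303807, -17871) mod (ℚ^×)²; places V = {2, 3, 5, 7, 17, 23, 37, ∞}.
(a,b)_7: α=1, u≡6; β=3, v≡4 (mod 7); (6|7)=-1, (4|7)=+1; sign (−1)^1·-1^3·+1^1 = +1.
(a,b)_17: α=1, u≡8; β=2, v≡9 (mod 17); (8|17)=+1, (9|17)=+1; sign (−1)^0·+1^2·+1^1 = +1.
(a,b)_37: α=-1, u≡27; β=1, v≡5 (mod 37); (27|37)=+1, (5|37)=-1; sign (−1)^0·+1^1·-1^-1 = -1.
(a,b)_3: α=5, u≡2; β=3, v≡1 (mod 3); (2|3)=-1, (1|3)=+1; sign (−1)^1·-1^3·+1^5 = +1.
(a,b)_23: α=1, u≡18; β=1, v≡5 (mod 23); (18|23)=+1, (5|23)=-1; sign (−1)^1·+1^1·-1^1 = +1.
(a,b)_∞: sgn(-303807)=−, sgn(-17871)=−, so -1.
(a,b)_2: α=4, β=-8; u≡1, v≡1 (mod 8); ε(u)ε(v)=0·0, αω(v)=4·0, βω(u)=-8·0; sum ≡ 0  ⇒  +1.
(a,b)_5: α=-4, u≡2; β=-2, v≡1 (mod 5); (2|5)=-1, (1|5)=+1; sign (−1)^0·-1^-2·+1^-4 = +1.
Ram(-303807, -17871) = {37, ∞}; no ℚ_37-point on the conic.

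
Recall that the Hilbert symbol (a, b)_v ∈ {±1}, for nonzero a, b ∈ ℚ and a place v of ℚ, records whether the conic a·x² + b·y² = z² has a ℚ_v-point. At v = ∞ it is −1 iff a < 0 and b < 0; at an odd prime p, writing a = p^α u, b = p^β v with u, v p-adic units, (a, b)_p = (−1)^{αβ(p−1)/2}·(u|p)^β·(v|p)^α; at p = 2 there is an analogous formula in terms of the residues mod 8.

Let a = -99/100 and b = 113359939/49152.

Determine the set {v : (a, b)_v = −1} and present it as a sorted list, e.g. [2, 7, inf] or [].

[7, 11]

Mod squares: a ≡ -11, b ≡ 5313. Check v ∈ {∞, 2, 3, 5, 7, 11, 23}.
v=7: a=7^0·(≡3), b=7^1·(≡3) mod 7; (3|7)=-1, (3|7)=-1; (−1)^{0·1·3}·(-1)^1·(-1)^0 = -1.
v=2: v_2(a)=-2, v_2(b)=-14; units ≡ 5, 1 (mod 8); ε·ε+αω+βω = 0·0+-2·0+-14·1 ≡ 0  ⇒  (a,b)_2 = +1.
v=3: a=3^2·(≡1), b=3^-1·(≡1) mod 3; (1|3)=+1, (1|3)=+1; (−1)^{2·-1·1}·(+1)^-1·(+1)^2 = +1.
v=11: a=11^1·(≡2), b=11^3·(≡10) mod 11; (2|11)=-1, (10|11)=-1; (−1)^{1·3·5}·(-1)^3·(-1)^1 = -1.
v=5: a=5^-2·(≡4), b=5^0·(≡2) mod 5; (4|5)=+1, (2|5)=-1; (−1)^{-2·0·2}·(+1)^0·(-1)^-2 = +1.
v=∞: -11 < 0 and 5313 > 0  ⇒  (a,b)_∞ = +1.
v=23: a=23^0·(≡2), b=23^3·(≡2) mod 23; (2|23)=+1, (2|23)=+1; (−1)^{0·3·11}·(+1)^3·(+1)^0 = +1.
|Ram(-11, 5313)| = 2, even; anisotropic at {7, 11}.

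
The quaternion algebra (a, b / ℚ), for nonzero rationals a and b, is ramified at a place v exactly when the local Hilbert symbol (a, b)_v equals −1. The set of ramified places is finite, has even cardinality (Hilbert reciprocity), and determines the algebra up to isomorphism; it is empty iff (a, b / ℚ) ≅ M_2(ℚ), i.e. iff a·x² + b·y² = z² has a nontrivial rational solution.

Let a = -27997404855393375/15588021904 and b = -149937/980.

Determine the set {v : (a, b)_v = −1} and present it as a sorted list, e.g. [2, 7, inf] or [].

(a, b) ≡ (-615, -749685) mod (ℚ^×)²; places V = {2, 3, 5, 7, 13, 23, 41, 53, ∞}.
(a,b)_3: α=7, u≡2; β=1, v≡2 (mod 3); (2|3)=-1, (2|3)=-1; sign (−1)^1·-1^1·-1^7 = -1.
(a,b)_41: α=3, u≡7; β=1, v≡2 (mod 41); (7|41)=-1, (2|41)=+1; sign (−1)^0·-1^1·+1^3 = -1.
(a,b)_∞: sgn(-615)=−, sgn(-749685)=−, so -1.
(a,b)_7: α=-8, u≡2; β=-2, v≡4 (mod 7); (2|7)=+1, (4|7)=+1; sign (−1)^0·+1^-2·+1^-8 = +1.
(a,b)_13: α=-2, u≡3; β=0, v≡1 (mod 13); (3|13)=+1, (1|13)=+1; sign (−1)^0·+1^0·+1^-2 = +1.
(a,b)_53: α=2, u≡33; β=1, v≡40 (mod 53); (33|53)=-1, (40|53)=+1; sign (−1)^0·-1^1·+1^2 = -1.
(a,b)_5: α=3, u≡2; β=-1, v≡3 (mod 5); (2|5)=-1, (3|5)=-1; sign (−1)^0·-1^-1·-1^3 = +1.
(a,b)_23: α=2, u≡18; β=1, v≡19 (mod 23); (18|23)=+1, (19|23)=-1; sign (−1)^0·+1^1·-1^2 = +1.
(a,b)_2: α=-4, β=-2; u≡1, v≡3 (mod 8); ε(u)ε(v)=0·1, αω(v)=-4·1, βω(u)=-2·0; sum ≡ 0  ⇒  +1.
Ram(-615, -749685) = {3, 41, 53, ∞}; no ℚ_3-point on the conic.

[3, 41, 53, inf]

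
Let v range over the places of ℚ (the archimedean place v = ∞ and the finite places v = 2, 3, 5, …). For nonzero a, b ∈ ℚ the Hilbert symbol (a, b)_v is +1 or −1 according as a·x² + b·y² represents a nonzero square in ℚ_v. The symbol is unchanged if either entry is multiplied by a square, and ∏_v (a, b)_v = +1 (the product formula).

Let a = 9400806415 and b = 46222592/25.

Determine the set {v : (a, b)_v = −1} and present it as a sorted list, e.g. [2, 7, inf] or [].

(a, b) ≡ (215215, 180557) mod (ℚ^×)²; places V = {2, 5, 7, 11, 13, 17, 19, 43, ∞}.
(a,b)_17: α=0, u≡11; β=1, v≡8 (mod 17); (11|17)=-1, (8|17)=+1; sign (−1)^0·-1^1·+1^0 = -1.
(a,b)_19: α=2, u≡14; β=1, v≡14 (mod 19); (14|19)=-1, (14|19)=-1; sign (−1)^0·-1^1·-1^2 = -1.
(a,b)_13: α=1, u≡6; β=1, v≡7 (mod 13); (6|13)=-1, (7|13)=-1; sign (−1)^0·-1^1·-1^1 = +1.
(a,b)_5: α=1, u≡3; β=-2, v≡2 (mod 5); (3|5)=-1, (2|5)=-1; sign (−1)^0·-1^-2·-1^1 = -1.
(a,b)_43: α=1, u≡10; β=1, v≡27 (mod 43); (10|43)=+1, (27|43)=-1; sign (−1)^1·+1^1·-1^1 = +1.
(a,b)_2: α=0, β=8; u≡7, v≡5 (mod 8); ε(u)ε(v)=1·0, αω(v)=0·1, βω(u)=8·0; sum ≡ 0  ⇒  +1.
(a,b)_11: α=3, u≡8; β=0, v≡3 (mod 11); (8|11)=-1, (3|11)=+1; sign (−1)^0·-1^0·+1^3 = +1.
(a,b)_7: α=1, u≡1; β=0, v≡6 (mod 7); (1|7)=+1, (6|7)=-1; sign (−1)^0·+1^0·-1^1 = -1.
(a,b)_∞: sgn(215215)=+, sgn(180557)=+, so +1.
Ram(215215, 180557) = {5, 7, 17, 19}; no ℚ_5-point on the conic.

[5, 7, 17, 19]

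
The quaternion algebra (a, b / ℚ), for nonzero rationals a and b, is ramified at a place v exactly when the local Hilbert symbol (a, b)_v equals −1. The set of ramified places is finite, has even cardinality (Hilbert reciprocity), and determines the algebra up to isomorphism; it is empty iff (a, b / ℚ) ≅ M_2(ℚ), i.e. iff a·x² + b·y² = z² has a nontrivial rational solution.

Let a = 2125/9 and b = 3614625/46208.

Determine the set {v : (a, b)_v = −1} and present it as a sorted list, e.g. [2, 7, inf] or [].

[2, 5]

Mod squares: a ≡ 85, b ≡ 3570. Check v ∈ {∞, 2, 3, 5, 7, 17, 19}.
v=5: a=5^3·(≡3), b=5^3·(≡4) mod 5; (3|5)=-1, (4|5)=+1; (−1)^{3·3·2}·(-1)^3·(+1)^3 = -1.
v=∞: 85 > 0 and 3570 > 0  ⇒  (a,b)_∞ = +1.
v=7: a=7^0·(≡2), b=7^1·(≡6) mod 7; (2|7)=+1, (6|7)=-1; (−1)^{0·1·3}·(+1)^1·(-1)^0 = +1.
v=19: a=19^0·(≡6), b=19^-2·(≡6) mod 19; (6|19)=+1, (6|19)=+1; (−1)^{0·-2·9}·(+1)^-2·(+1)^0 = +1.
v=17: a=17^1·(≡12), b=17^1·(≡3) mod 17; (12|17)=-1, (3|17)=-1; (−1)^{1·1·8}·(-1)^1·(-1)^1 = +1.
v=3: a=3^-2·(≡1), b=3^5·(≡2) mod 3; (1|3)=+1, (2|3)=-1; (−1)^{-2·5·1}·(+1)^5·(-1)^-2 = +1.
v=2: v_2(a)=0, v_2(b)=-7; units ≡ 5, 1 (mod 8); ε·ε+αω+βω = 0·0+0·0+-7·1 ≡ 1  ⇒  (a,b)_2 = -1.
|Ram(85, 3570)| = 2, even; anisotropic at {2, 5}.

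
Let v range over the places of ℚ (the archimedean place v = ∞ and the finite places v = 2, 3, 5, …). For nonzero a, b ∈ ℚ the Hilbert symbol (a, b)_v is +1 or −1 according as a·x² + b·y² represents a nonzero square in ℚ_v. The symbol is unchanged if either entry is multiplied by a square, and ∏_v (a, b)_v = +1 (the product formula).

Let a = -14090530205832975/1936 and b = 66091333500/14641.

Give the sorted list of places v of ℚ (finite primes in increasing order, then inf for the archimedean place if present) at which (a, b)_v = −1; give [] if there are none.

(a, b) ≡ (-31, 76415) mod (ℚ^×)²; places V = {2, 3, 5, 11, 17, 29, 31, ∞}.
(a,b)_2: α=-4, β=2; u≡1, v≡7 (mod 8); ε(u)ε(v)=0·1, αω(v)=-4·0, βω(u)=2·0; sum ≡ 0  ⇒  +1.
(a,b)_5: α=2, u≡1; β=3, v≡3 (mod 5); (1|5)=+1, (3|5)=-1; sign (−1)^0·+1^3·-1^2 = +1.
(a,b)_3: α=4, u≡2; β=2, v≡2 (mod 3); (2|3)=-1, (2|3)=-1; sign (−1)^0·-1^2·-1^4 = +1.
(a,b)_31: α=5, u≡29; β=3, v≡19 (mod 31); (29|31)=-1, (19|31)=+1; sign (−1)^1·-1^3·+1^5 = +1.
(a,b)_∞: sgn(-31)=−, sgn(76415)=+, so +1.
(a,b)_17: α=2, u≡11; β=1, v≡14 (mod 17); (11|17)=-1, (14|17)=-1; sign (−1)^0·-1^1·-1^2 = -1.
(a,b)_11: α=-2, u≡8; β=-4, v≡5 (mod 11); (8|11)=-1, (5|11)=+1; sign (−1)^0·-1^-4·+1^-2 = +1.
(a,b)_29: α=2, u≡27; β=1, v≡4 (mod 29); (27|29)=-1, (4|29)=+1; sign (−1)^0·-1^1·+1^2 = -1.
Ram(-31, 76415) = {17, 29}; no ℚ_17-point on the conic.

[17, 29]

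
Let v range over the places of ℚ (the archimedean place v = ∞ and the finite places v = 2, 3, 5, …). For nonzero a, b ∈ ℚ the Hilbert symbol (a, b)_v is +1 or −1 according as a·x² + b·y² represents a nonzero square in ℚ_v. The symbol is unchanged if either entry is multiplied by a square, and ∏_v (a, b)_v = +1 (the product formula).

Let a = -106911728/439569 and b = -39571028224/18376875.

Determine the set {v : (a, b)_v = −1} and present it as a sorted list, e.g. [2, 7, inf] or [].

(a, b) ≡ (-23, -5187) mod (ℚ^×)²; places V = {2, 3, 5, 7, 11, 13, 17, 19, 23, ∞}.
(a,b)_2: α=4, β=8; u≡1, v≡5 (mod 8); ε(u)ε(v)=0·0, αω(v)=4·1, βω(u)=8·0; sum ≡ 0  ⇒  +1.
(a,b)_17: α=-2, u≡6; β=0, v≡13 (mod 17); (6|17)=-1, (13|17)=+1; sign (−1)^0·-1^0·+1^-2 = +1.
(a,b)_5: α=0, u≡3; β=-4, v≡2 (mod 5); (3|5)=-1, (2|5)=-1; sign (−1)^0·-1^-4·-1^0 = +1.
(a,b)_11: α=2, u≡2; β=-2, v≡1 (mod 11); (2|11)=-1, (1|11)=+1; sign (−1)^0·-1^-2·+1^2 = +1.
(a,b)_23: α=1, u≡15; β=2, v≡5 (mod 23); (15|23)=-1, (5|23)=-1; sign (−1)^0·-1^2·-1^1 = -1.
(a,b)_19: α=0, u≡14; β=1, v≡12 (mod 19); (14|19)=-1, (12|19)=-1; sign (−1)^0·-1^1·-1^0 = -1.
(a,b)_7: α=4, u≡5; β=1, v≡4 (mod 7); (5|7)=-1, (4|7)=+1; sign (−1)^0·-1^1·+1^4 = -1.
(a,b)_13: α=-2, u≡12; β=3, v≡3 (mod 13); (12|13)=+1, (3|13)=+1; sign (−1)^0·+1^3·+1^-2 = +1.
(a,b)_3: α=-2, u≡1; β=-5, v≡2 (mod 3); (1|3)=+1, (2|3)=-1; sign (−1)^0·+1^-5·-1^-2 = +1.
(a,b)_∞: sgn(-23)=−, sgn(-5187)=−, so -1.
|Ram(-23, -5187)| = 4, even; anisotropic at {7, 19, 23, ∞}.

[7, 19, 23, inf]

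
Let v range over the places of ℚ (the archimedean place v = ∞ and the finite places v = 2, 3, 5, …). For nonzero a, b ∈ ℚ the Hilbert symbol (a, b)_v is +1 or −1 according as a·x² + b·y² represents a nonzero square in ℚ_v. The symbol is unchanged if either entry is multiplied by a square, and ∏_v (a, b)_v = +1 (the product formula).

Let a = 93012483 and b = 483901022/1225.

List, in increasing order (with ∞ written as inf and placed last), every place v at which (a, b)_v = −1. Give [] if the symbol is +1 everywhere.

[3, 47]

(a, b) ≡ (175827, 13838) mod (ℚ^×)²; places V = {2, 3, 5, 7, 11, 17, 23, 29, 37, 43, 47, ∞}.
(a,b)_29: α=1, u≡14; β=0, v≡13 (mod 29); (14|29)=-1, (13|29)=+1; sign (−1)^0·-1^0·+1^1 = +1.
(a,b)_37: α=0, u≡33; β=1, v≡4 (mod 37); (33|37)=+1, (4|37)=+1; sign (−1)^0·+1^1·+1^0 = +1.
(a,b)_∞: sgn(175827)=+, sgn(13838)=+, so +1.
(a,b)_11: α=0, u≡3; β=3, v≡3 (mod 11); (3|11)=+1, (3|11)=+1; sign (−1)^0·+1^3·+1^0 = +1.
(a,b)_23: α=2, u≡15; β=0, v≡11 (mod 23); (15|23)=-1, (11|23)=-1; sign (−1)^0·-1^0·-1^2 = +1.
(a,b)_7: α=0, u≡4; β=-2, v≡6 (mod 7); (4|7)=+1, (6|7)=-1; sign (−1)^0·+1^-2·-1^0 = +1.
(a,b)_43: α=1, u≡9; β=0, v≡31 (mod 43); (9|43)=+1, (31|43)=+1; sign (−1)^0·+1^0·+1^1 = +1.
(a,b)_3: α=1, u≡1; β=0, v≡2 (mod 3); (1|3)=+1, (2|3)=-1; sign (−1)^0·+1^0·-1^1 = -1.
(a,b)_47: α=1, u≡7; β=0, v≡38 (mod 47); (7|47)=+1, (38|47)=-1; sign (−1)^0·+1^0·-1^1 = -1.
(a,b)_17: α=0, u≡9; β=3, v≡13 (mod 17); (9|17)=+1, (13|17)=+1; sign (−1)^0·+1^3·+1^0 = +1.
(a,b)_5: α=0, u≡3; β=-2, v≡3 (mod 5); (3|5)=-1, (3|5)=-1; sign (−1)^0·-1^-2·-1^0 = +1.
(a,b)_2: α=0, β=1; u≡3, v≡7 (mod 8); ε(u)ε(v)=1·1, αω(v)=0·0, βω(u)=1·1; sum ≡ 0  ⇒  +1.
|Ram(175827, 13838)| = 2, even; anisotropic at {3, 47}.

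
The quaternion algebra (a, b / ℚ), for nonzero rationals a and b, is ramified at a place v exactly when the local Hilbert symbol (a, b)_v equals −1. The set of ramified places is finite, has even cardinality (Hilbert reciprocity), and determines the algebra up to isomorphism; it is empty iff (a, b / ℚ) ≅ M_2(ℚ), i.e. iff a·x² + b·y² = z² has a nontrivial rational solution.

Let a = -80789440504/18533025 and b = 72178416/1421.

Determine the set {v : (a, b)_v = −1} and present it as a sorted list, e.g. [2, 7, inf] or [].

Mod squares: a ≡ -66526, b ≡ 14535931. Check v ∈ {∞, 2, 3, 5, 7, 19, 23, 29, 31, 37, 41}.
v=5: a=5^-2·(≡1), b=5^0·(≡1) mod 5; (1|5)=+1, (1|5)=+1; (−1)^{-2·0·2}·(+1)^0·(+1)^-2 = +1.
v=3: a=3^-2·(≡2), b=3^2·(≡1) mod 3; (2|3)=-1, (1|3)=+1; (−1)^{-2·2·1}·(-1)^2·(+1)^-2 = +1.
v=23: a=23^0·(≡9), b=23^1·(≡4) mod 23; (9|23)=+1, (4|23)=+1; (−1)^{0·1·11}·(+1)^1·(+1)^0 = +1.
v=29: a=29^3·(≡8), b=29^-1·(≡10) mod 29; (8|29)=-1, (10|29)=-1; (−1)^{3·-1·14}·(-1)^-1·(-1)^3 = +1.
v=31: a=31^1·(≡15), b=31^1·(≡21) mod 31; (15|31)=-1, (21|31)=-1; (−1)^{1·1·15}·(-1)^1·(-1)^1 = -1.
v=37: a=37^1·(≡14), b=37^1·(≡11) mod 37; (14|37)=-1, (11|37)=+1; (−1)^{1·1·18}·(-1)^1·(+1)^1 = -1.
v=∞: -66526 < 0 and 14535931 > 0  ⇒  (a,b)_∞ = +1.
v=41: a=41^-2·(≡27), b=41^0·(≡20) mod 41; (27|41)=-1, (20|41)=+1; (−1)^{-2·0·20}·(-1)^0·(+1)^-2 = +1.
v=2: v_2(a)=3, v_2(b)=4; units ≡ 1, 3 (mod 8); ε·ε+αω+βω = 0·1+3·1+4·0 ≡ 1  ⇒  (a,b)_2 = -1.
v=7: a=7^-2·(≡4), b=7^-2·(≡2) mod 7; (4|7)=+1, (2|7)=+1; (−1)^{-2·-2·3}·(+1)^-2·(+1)^-2 = +1.
v=19: a=19^2·(≡18), b=19^1·(≡18) mod 19; (18|19)=-1, (18|19)=-1; (−1)^{2·1·9}·(-1)^1·(-1)^2 = -1.
(-66526, 14535931 / ℚ) ramifies at {2, 19, 31, 37}: a division algebra.

[2, 19, 31, 37]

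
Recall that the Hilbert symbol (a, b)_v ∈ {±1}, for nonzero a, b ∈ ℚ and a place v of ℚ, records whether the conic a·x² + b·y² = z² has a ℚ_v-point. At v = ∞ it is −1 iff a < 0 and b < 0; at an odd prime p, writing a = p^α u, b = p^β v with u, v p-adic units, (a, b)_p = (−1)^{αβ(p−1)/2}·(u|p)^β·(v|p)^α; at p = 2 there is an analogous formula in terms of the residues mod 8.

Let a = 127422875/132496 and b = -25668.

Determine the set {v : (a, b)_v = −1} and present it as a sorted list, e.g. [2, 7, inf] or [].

Mod squares: a ≡ 9635, b ≡ -713. Check v ∈ {∞, 2, 3, 5, 7, 13, 23, 31, 41, 47}.
v=2: v_2(a)=-4, v_2(b)=2; units ≡ 3, 7 (mod 8); ε·ε+αω+βω = 1·1+-4·0+2·1 ≡ 1  ⇒  (a,b)_2 = -1.
v=13: a=13^-2·(≡2), b=13^0·(≡7) mod 13; (2|13)=-1, (7|13)=-1; (−1)^{-2·0·6}·(-1)^0·(-1)^-2 = +1.
v=31: a=31^0·(≡5), b=31^1·(≡9) mod 31; (5|31)=+1, (9|31)=+1; (−1)^{0·1·15}·(+1)^1·(+1)^0 = +1.
v=5: a=5^3·(≡3), b=5^0·(≡2) mod 5; (3|5)=-1, (2|5)=-1; (−1)^{3·0·2}·(-1)^0·(-1)^3 = -1.
v=∞: 9635 > 0 and -713 < 0  ⇒  (a,b)_∞ = +1.
v=41: a=41^1·(≡3), b=41^0·(≡39) mod 41; (3|41)=-1, (39|41)=+1; (−1)^{1·0·20}·(-1)^0·(+1)^1 = +1.
v=3: a=3^0·(≡2), b=3^2·(≡1) mod 3; (2|3)=-1, (1|3)=+1; (−1)^{0·2·1}·(-1)^2·(+1)^0 = +1.
v=23: a=23^2·(≡17), b=23^1·(≡11) mod 23; (17|23)=-1, (11|23)=-1; (−1)^{2·1·11}·(-1)^1·(-1)^2 = -1.
v=47: a=47^1·(≡8), b=47^0·(≡41) mod 47; (8|47)=+1, (41|47)=-1; (−1)^{1·0·23}·(+1)^0·(-1)^1 = -1.
v=7: a=7^-2·(≡3), b=7^0·(≡1) mod 7; (3|7)=-1, (1|7)=+1; (−1)^{-2·0·3}·(-1)^0·(+1)^-2 = +1.
(9635, -713 / ℚ) ramifies at {2, 5, 23, 47}: a division algebra.

[2, 5, 23, 47]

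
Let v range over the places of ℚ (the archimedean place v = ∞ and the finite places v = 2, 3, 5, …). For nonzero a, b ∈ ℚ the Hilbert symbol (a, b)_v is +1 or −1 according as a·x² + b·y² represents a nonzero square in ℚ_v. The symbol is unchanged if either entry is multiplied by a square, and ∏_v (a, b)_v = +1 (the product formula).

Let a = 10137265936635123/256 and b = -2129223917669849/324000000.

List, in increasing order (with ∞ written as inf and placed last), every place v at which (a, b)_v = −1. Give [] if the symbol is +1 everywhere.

Mod squares: a ≡ 3, b ≡ -1001. Check v ∈ {∞, 2, 3, 5, 7, 11, 13, 31, 47}.
v=3: a=3^5·(≡1), b=3^-4·(≡1) mod 3; (1|3)=+1, (1|3)=+1; (−1)^{5·-4·1}·(+1)^-4·(+1)^5 = +1.
v=5: a=5^0·(≡3), b=5^-6·(≡1) mod 5; (3|5)=-1, (1|5)=+1; (−1)^{0·-6·2}·(-1)^-6·(+1)^0 = +1.
v=11: a=11^2·(≡5), b=11^3·(≡8) mod 11; (5|11)=+1, (8|11)=-1; (−1)^{2·3·5}·(+1)^3·(-1)^2 = +1.
v=2: v_2(a)=-8, v_2(b)=-8; units ≡ 3, 7 (mod 8); ε·ε+αω+βω = 1·1+-8·0+-8·1 ≡ 1  ⇒  (a,b)_2 = -1.
v=∞: 3 > 0 and -1001 < 0  ⇒  (a,b)_∞ = +1.
v=13: a=13^2·(≡9), b=13^3·(≡12) mod 13; (9|13)=+1, (12|13)=+1; (−1)^{2·3·6}·(+1)^3·(+1)^2 = +1.
v=47: a=47^2·(≡14), b=47^2·(≡45) mod 47; (14|47)=+1, (45|47)=-1; (−1)^{2·2·23}·(+1)^2·(-1)^2 = +1.
v=7: a=7^0·(≡5), b=7^3·(≡4) mod 7; (5|7)=-1, (4|7)=+1; (−1)^{0·3·3}·(-1)^3·(+1)^0 = -1.
v=31: a=31^4·(≡24), b=31^2·(≡22) mod 31; (24|31)=-1, (22|31)=-1; (−1)^{4·2·15}·(-1)^2·(-1)^4 = +1.
(3, -1001 / ℚ) ramifies at {2, 7}: a division algebra.

[2, 7]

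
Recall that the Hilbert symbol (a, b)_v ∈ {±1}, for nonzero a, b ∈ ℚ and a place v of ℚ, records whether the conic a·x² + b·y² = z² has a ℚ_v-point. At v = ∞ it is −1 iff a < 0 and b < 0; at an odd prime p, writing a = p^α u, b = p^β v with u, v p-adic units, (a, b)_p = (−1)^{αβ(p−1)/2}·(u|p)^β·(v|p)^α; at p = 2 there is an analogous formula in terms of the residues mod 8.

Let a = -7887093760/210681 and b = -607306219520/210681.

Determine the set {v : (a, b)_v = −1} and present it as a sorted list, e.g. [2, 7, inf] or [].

(a, b) ≡ (-910, -1430) mod (ℚ^×)²; places V = {2, 3, 5, 7, 11, 13, 17, 23, ∞}.
(a,b)_∞: sgn(-910)=−, sgn(-1430)=−, so -1.
(a,b)_7: α=1, u≡3; β=2, v≡5 (mod 7); (3|7)=-1, (5|7)=-1; sign (−1)^0·-1^2·-1^1 = -1.
(a,b)_2: α=15, β=15; u≡1, v≡5 (mod 8); ε(u)ε(v)=0·0, αω(v)=15·1, βω(u)=15·0; sum ≡ 1  ⇒  -1.
(a,b)_5: α=1, u≡3; β=1, v≡1 (mod 5); (3|5)=-1, (1|5)=+1; sign (−1)^0·-1^1·+1^1 = -1.
(a,b)_3: α=-6, u≡2; β=-6, v≡1 (mod 3); (2|3)=-1, (1|3)=+1; sign (−1)^0·-1^-6·+1^-6 = +1.
(a,b)_17: α=-2, u≡15; β=-2, v≡16 (mod 17); (15|17)=+1, (16|17)=+1; sign (−1)^0·+1^-2·+1^-2 = +1.
(a,b)_13: α=1, u≡5; β=1, v≡8 (mod 13); (5|13)=-1, (8|13)=-1; sign (−1)^0·-1^1·-1^1 = +1.
(a,b)_11: α=0, u≡9; β=1, v≡8 (mod 11); (9|11)=+1, (8|11)=-1; sign (−1)^0·+1^1·-1^0 = +1.
(a,b)_23: α=2, u≡11; β=2, v≡19 (mod 23); (11|23)=-1, (19|23)=-1; sign (−1)^0·-1^2·-1^2 = +1.
Ram(-910, -1430) = {2, 5, 7, ∞}; no ℚ_2-point on the conic.

[2, 5, 7, inf]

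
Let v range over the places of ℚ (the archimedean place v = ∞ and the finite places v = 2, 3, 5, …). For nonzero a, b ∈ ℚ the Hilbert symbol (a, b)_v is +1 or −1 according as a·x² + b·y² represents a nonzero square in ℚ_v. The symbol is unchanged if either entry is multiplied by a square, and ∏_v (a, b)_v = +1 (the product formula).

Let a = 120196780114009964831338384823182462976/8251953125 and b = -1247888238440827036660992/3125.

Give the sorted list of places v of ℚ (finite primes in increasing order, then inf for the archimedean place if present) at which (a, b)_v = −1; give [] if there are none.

[5, 11]

Mod squares: a ≡ 14245, b ≡ -185. Check v ∈ {∞, 2, 3, 5, 7, 11, 13, 17, 19, 37, 53}.
v=53: a=53^6·(≡5), b=53^4·(≡8) mod 53; (5|53)=-1, (8|53)=-1; (−1)^{6·4·26}·(-1)^4·(-1)^6 = +1.
v=13: a=13^-2·(≡1), b=13^0·(≡1) mod 13; (1|13)=+1, (1|13)=+1; (−1)^{-2·0·6}·(+1)^0·(+1)^-2 = +1.
v=37: a=37^1·(≡22), b=37^1·(≡13) mod 37; (22|37)=-1, (13|37)=-1; (−1)^{1·1·18}·(-1)^1·(-1)^1 = +1.
v=5: a=5^-11·(≡4), b=5^-5·(≡3) mod 5; (4|5)=+1, (3|5)=-1; (−1)^{-11·-5·2}·(+1)^-5·(-1)^-11 = -1.
v=11: a=11^3·(≡7), b=11^2·(≡6) mod 11; (7|11)=-1, (6|11)=-1; (−1)^{3·2·5}·(-1)^2·(-1)^3 = -1.
v=∞: 14245 > 0 and -185 < 0  ⇒  (a,b)_∞ = +1.
v=7: a=7^11·(≡6), b=7^6·(≡1) mod 7; (6|7)=-1, (1|7)=+1; (−1)^{11·6·3}·(-1)^6·(+1)^11 = +1.
v=3: a=3^0·(≡1), b=3^2·(≡1) mod 3; (1|3)=+1, (1|3)=+1; (−1)^{0·2·1}·(+1)^2·(+1)^0 = +1.
v=17: a=17^2·(≡1), b=17^0·(≡9) mod 17; (1|17)=+1, (9|17)=+1; (−1)^{2·0·8}·(+1)^0·(+1)^2 = +1.
v=19: a=19^6·(≡13), b=19^4·(≡16) mod 19; (13|19)=-1, (16|19)=+1; (−1)^{6·4·9}·(-1)^4·(+1)^6 = +1.
v=2: v_2(a)=12, v_2(b)=8; units ≡ 5, 7 (mod 8); ε·ε+αω+βω = 0·1+12·0+8·1 ≡ 0  ⇒  (a,b)_2 = +1.
(14245, -185 / ℚ) ramifies at {5, 11}: a division algebra.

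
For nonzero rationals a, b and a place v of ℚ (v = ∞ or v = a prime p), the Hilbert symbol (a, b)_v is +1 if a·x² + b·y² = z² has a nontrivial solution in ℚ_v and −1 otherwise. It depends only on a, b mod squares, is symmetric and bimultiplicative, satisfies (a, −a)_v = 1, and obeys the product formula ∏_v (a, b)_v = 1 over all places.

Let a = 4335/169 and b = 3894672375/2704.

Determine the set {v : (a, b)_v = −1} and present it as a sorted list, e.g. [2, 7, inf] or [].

Mod squares: a ≡ 15, b ≡ 55. Check v ∈ {∞, 2, 3, 5, 11, 13, 17}.
v=17: a=17^2·(≡2), b=17^2·(≡16) mod 17; (2|17)=+1, (16|17)=+1; (−1)^{2·2·8}·(+1)^2·(+1)^2 = +1.
v=2: v_2(a)=0, v_2(b)=-4; units ≡ 7, 7 (mod 8); ε·ε+αω+βω = 1·1+0·0+-4·0 ≡ 1  ⇒  (a,b)_2 = -1.
v=5: a=5^1·(≡3), b=5^3·(≡1) mod 5; (3|5)=-1, (1|5)=+1; (−1)^{1·3·2}·(-1)^3·(+1)^1 = -1.
v=∞: 15 > 0 and 55 > 0  ⇒  (a,b)_∞ = +1.
v=11: a=11^0·(≡3), b=11^3·(≡9) mod 11; (3|11)=+1, (9|11)=+1; (−1)^{0·3·5}·(+1)^3·(+1)^0 = +1.
v=3: a=3^1·(≡2), b=3^4·(≡1) mod 3; (2|3)=-1, (1|3)=+1; (−1)^{1·4·1}·(-1)^4·(+1)^1 = +1.
v=13: a=13^-2·(≡6), b=13^-2·(≡3) mod 13; (6|13)=-1, (3|13)=+1; (−1)^{-2·-2·6}·(-1)^-2·(+1)^-2 = +1.
(15, 55 / ℚ) ramifies at {2, 5}: a division algebra.

[2, 5]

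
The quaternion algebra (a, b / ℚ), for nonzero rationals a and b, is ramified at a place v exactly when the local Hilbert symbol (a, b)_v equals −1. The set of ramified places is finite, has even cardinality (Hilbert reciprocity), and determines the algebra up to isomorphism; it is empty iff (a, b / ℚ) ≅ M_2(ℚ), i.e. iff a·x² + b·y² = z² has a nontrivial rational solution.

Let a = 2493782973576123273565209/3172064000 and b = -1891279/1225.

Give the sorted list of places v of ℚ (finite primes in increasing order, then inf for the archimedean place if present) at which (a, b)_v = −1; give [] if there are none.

[3, 37]

Mod squares: a ≡ 4937835, b ≡ -31. Check v ∈ {∞, 2, 3, 5, 7, 13, 17, 19, 31, 37, 41}.
v=31: a=31^3·(≡2), b=31^1·(≡29) mod 31; (2|31)=+1, (29|31)=-1; (−1)^{3·1·15}·(+1)^1·(-1)^3 = +1.
v=7: a=7^-3·(≡4), b=7^-2·(≡4) mod 7; (4|7)=+1, (4|7)=+1; (−1)^{-3·-2·3}·(+1)^-2·(+1)^-3 = +1.
v=∞: 4937835 > 0 and -31 < 0  ⇒  (a,b)_∞ = +1.
v=5: a=5^-3·(≡2), b=5^-2·(≡4) mod 5; (2|5)=-1, (4|5)=+1; (−1)^{-3·-2·2}·(-1)^-2·(+1)^-3 = +1.
v=19: a=19^6·(≡6), b=19^2·(≡9) mod 19; (6|19)=+1, (9|19)=+1; (−1)^{6·2·9}·(+1)^2·(+1)^6 = +1.
v=2: v_2(a)=-8, v_2(b)=0; units ≡ 3, 1 (mod 8); ε·ε+αω+βω = 1·0+-8·0+0·1 ≡ 0  ⇒  (a,b)_2 = +1.
v=17: a=17^-2·(≡16), b=17^0·(≡5) mod 17; (16|17)=+1, (5|17)=-1; (−1)^{-2·0·8}·(+1)^0·(-1)^-2 = +1.
v=3: a=3^5·(≡1), b=3^0·(≡2) mod 3; (1|3)=+1, (2|3)=-1; (−1)^{5·0·1}·(+1)^0·(-1)^5 = -1.
v=41: a=41^1·(≡21), b=41^0·(≡39) mod 41; (21|41)=+1, (39|41)=+1; (−1)^{1·0·20}·(+1)^0·(+1)^1 = +1.
v=37: a=37^1·(≡7), b=37^0·(≡31) mod 37; (7|37)=+1, (31|37)=-1; (−1)^{1·0·18}·(+1)^0·(-1)^1 = -1.
v=13: a=13^6·(≡2), b=13^2·(≡5) mod 13; (2|13)=-1, (5|13)=-1; (−1)^{6·2·6}·(-1)^2·(-1)^6 = +1.
(4937835, -31 / ℚ) ramifies at {3, 37}: a division algebra.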